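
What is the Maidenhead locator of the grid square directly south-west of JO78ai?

JO68xh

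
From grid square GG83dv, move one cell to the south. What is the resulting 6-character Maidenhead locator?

Latitude subsquare v = 21; −1 → 20 = u.
The longitude characters are unchanged.

GG83du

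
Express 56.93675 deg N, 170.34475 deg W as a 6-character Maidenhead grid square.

AO46tw

Add 180° to longitude and 90° to latitude: 9.6552, 146.9368.
Field: 9.6552/20 → 0 → A, 146.9368/10 → 14 → O; chars AO.
Square: 9.6552/2 → 4, 6.9368/1 → 6; chars 46.
Subsquare: 1.6552/0.0833333 → 19 → t, 0.9368/0.0416667 → 22 → w; chars tw.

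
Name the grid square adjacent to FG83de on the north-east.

Longitude subsquare d = 3; +1 → 4 = e.
Latitude subsquare e = 4; +1 → 5 = f.

FG83ef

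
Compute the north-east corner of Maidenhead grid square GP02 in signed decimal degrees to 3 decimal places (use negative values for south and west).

63.000, -58.000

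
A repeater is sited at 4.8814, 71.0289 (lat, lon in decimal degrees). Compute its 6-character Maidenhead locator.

MJ54mv

Add 180° to longitude and 90° to latitude: 251.0289, 94.8814.
Field: 251.0289/20 → 12 → M, 94.8814/10 → 9 → J; chars MJ.
Square: 11.0289/2 → 5, 4.8814/1 → 4; chars 54.
Subsquare: 1.0289/0.0833333 → 12 → m, 0.8814/0.0416667 → 21 → v; chars mv.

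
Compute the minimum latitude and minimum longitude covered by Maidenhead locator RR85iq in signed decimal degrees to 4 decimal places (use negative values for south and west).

Field R=17, R=17: +17·20° lon, +17·10° lat → SW at lon 160°, lat 80°.
Square 8, 5: +8·2° lon, +5·1° lat → SW at lon 176°, lat 85°.
Subsquare i=8, q=16: +8·0.0833333° lon, +16·0.0416667° lat → SW at lon 176.667°, lat 85.6667°.
latitude 85.6667, longitude 176.6667.

85.6667, 176.6667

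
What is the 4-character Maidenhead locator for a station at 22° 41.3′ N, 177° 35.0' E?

RL82

Offset from 180°W / 90°S: lon 357.58°, lat 112.69°.
Field: lon ⌊357.58/20⌋ = 17 → R; lat ⌊112.69/10⌋ = 11 → L.
Square: lon ⌊17.58/2⌋ = 8; lat ⌊2.69/1⌋ = 2.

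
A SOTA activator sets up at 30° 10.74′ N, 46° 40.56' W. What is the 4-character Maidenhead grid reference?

GM60

Offset from 180°W / 90°S: lon 133.32°, lat 120.18°.
Field: 133.32/20 → 6 → G, 120.18/10 → 12 → M; chars GM.
Square: 13.32/2 → 6, 0.18/1 → 0; chars 60.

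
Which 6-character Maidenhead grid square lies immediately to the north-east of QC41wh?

QC41xi

Longitude subsquare w = 22; +1 → 23 = x.
Latitude subsquare h = 7; +1 → 8 = i.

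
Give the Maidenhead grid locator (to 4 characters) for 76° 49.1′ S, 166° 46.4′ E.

Offset from 180°W / 90°S: lon 346.77°, lat 13.18°.
Field: 346.77/20 → 17 → R, 13.18/10 → 1 → B; chars RB.
Square: 6.77/2 → 3, 3.18/1 → 3; chars 33.

RB33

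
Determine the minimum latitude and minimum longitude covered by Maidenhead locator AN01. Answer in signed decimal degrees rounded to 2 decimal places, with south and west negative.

41.00, -180.00

Field A=0, N=13: +0·20° lon, +13·10° lat → SW at lon -180°, lat 40°.
Square 0, 1: +0·2° lon, +1·1° lat → SW at lon -180°, lat 41°.
latitude 41.00, longitude -180.00.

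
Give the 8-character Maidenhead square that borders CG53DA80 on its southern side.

CG52dx89

Latitude extended square 0; −1 → -1, wraps to 9, carry into subsquare.
Latitude subsquare a = 0; −1 → -1, wraps to 23 = x, carry into square.
Latitude square 3; −1 → 2.
The longitude characters are unchanged.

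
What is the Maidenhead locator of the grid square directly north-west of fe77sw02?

FE77rw93

Longitude extended square 0; −1 → -1, wraps to 9, carry into subsquare.
Longitude subsquare s = 18; −1 → 17 = r.
Latitude extended square 2; +1 → 3.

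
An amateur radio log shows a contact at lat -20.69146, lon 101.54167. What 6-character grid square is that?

OG09sh

Offset from 180°W / 90°S: lon 281.5417°, lat 69.3085°.
Field: 281.5417/20 → 14 → O, 69.3085/10 → 6 → G; chars OG.
Square: 1.5417/2 → 0, 9.3085/1 → 9; chars 09.
Subsquare: 1.5417/0.0833333 → 18 → s, 0.3085/0.0416667 → 7 → h; chars sh.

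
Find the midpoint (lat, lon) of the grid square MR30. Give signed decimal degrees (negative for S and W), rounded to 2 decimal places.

Field M=12, R=17: +12·20° lon, +17·10° lat → SW at lon 60°, lat 80°.
Square 3, 0: +3·2° lon, +0·1° lat → SW at lon 66°, lat 80°.
Cell spans 2° lon × 1° lat. Centre is SW corner plus half of each.
latitude 80.50, longitude 67.00.

80.50, 67.00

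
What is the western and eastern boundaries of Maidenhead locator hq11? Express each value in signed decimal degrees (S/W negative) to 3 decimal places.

-38.000, -36.000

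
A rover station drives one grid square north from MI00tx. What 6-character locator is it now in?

Latitude subsquare x = 23; +1 → 24, wraps to 0 = a, carry into square.
Latitude square 0; +1 → 1.
The longitude characters are unchanged.

MI01ta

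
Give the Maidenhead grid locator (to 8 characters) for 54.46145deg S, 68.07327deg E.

MD45am89

Add 180° to longitude and 90° to latitude: 248.07327, 35.53855.
Field (20°×10°, letters A–R): lon ⌊248.07327/20⌋ = 12 → M; lat ⌊35.53855/10⌋ = 3 → D.
Square (2°×1°, digits 0–9): lon ⌊8.07327/2⌋ = 4; lat ⌊5.53855/1⌋ = 5.
Subsquare (5′×2.5′, letters a–x): lon ⌊0.07327/0.0833333⌋ = 0 → a; lat ⌊0.53855/0.0416667⌋ = 12 → m.
Extended square (30″×15″, digits 0–9): lon ⌊0.07327/0.00833333⌋ = 8; lat ⌊0.03855/0.00416667⌋ = 9.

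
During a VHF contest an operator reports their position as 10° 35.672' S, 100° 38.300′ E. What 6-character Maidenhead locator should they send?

OH09hj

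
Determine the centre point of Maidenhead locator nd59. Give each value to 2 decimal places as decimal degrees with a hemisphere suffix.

50.50° S, 91.00° E

Field N=13, D=3: +13·20° lon, +3·10° lat → SW at lon 80°, lat -60°.
Square 5, 9: +5·2° lon, +9·1° lat → SW at lon 90°, lat -51°.
Cell spans 2° lon × 1° lat. Centre is SW corner plus half of each.
latitude 50.50° S, longitude 91.00° E.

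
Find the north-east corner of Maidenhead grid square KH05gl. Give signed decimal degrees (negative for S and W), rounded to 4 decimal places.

-14.5000, 20.5833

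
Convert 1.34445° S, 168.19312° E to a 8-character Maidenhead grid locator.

Shift to the Maidenhead origin (180°W, 90°S): lon 348.19312, lat 88.65555.
Field (20°×10°, letters A–R): lon ⌊348.19312/20⌋ = 17 → R; lat ⌊88.65555/10⌋ = 8 → I.
Square (2°×1°, digits 0–9): lon ⌊8.19312/2⌋ = 4; lat ⌊8.65555/1⌋ = 8.
Subsquare (5′×2.5′, letters a–x): lon ⌊0.19312/0.0833333⌋ = 2 → c; lat ⌊0.65555/0.0416667⌋ = 15 → p.
Extended square (30″×15″, digits 0–9): lon ⌊0.02645/0.00833333⌋ = 3; lat ⌊0.03055/0.00416667⌋ = 7.

RI48cp37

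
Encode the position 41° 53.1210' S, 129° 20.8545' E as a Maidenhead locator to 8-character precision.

Shift to the Maidenhead origin (180°W, 90°S): lon 309.34758, lat 48.11465.
Field: 309.34758/20 → 15 → P, 48.11465/10 → 4 → E; chars PE.
Square: 9.34758/2 → 4, 8.11465/1 → 8; chars 48.
Subsquare: 1.34758/0.0833333 → 16 → q, 0.11465/0.0416667 → 2 → c; chars qc.
Extended square: 0.01424/0.00833333 → 1, 0.03132/0.00416667 → 7; chars 17.

PE48qc17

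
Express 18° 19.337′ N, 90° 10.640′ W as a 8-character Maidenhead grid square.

Shift to the Maidenhead origin (180°W, 90°S): lon 89.82267, lat 108.32228.
Field: 89.82267/20 → 4 → E, 108.32228/10 → 10 → K; chars EK.
Square: 9.82267/2 → 4, 8.32228/1 → 8; chars 48.
Subsquare: 1.82267/0.0833333 → 21 → v, 0.32228/0.0416667 → 7 → h; chars vh.
Extended square: 0.07267/0.00833333 → 8, 0.03062/0.00416667 → 7; chars 87.

EK48vh87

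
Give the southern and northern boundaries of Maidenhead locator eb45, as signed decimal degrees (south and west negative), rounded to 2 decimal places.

-75.00, -74.00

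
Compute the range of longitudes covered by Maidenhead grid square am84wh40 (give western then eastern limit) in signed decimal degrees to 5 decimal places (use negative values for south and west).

-162.13333, -162.12500

Field A=0, M=12: +0·20° lon, +12·10° lat → SW at lon -180°, lat 30°.
Square 8, 4: +8·2° lon, +4·1° lat → SW at lon -164°, lat 34°.
Subsquare w=22, h=7: +22·0.0833333° lon, +7·0.0416667° lat → SW at lon -162.167°, lat 34.2917°.
Extended square 4, 0: +4·0.00833333° lon, +0·0.00416667° lat → SW at lon -162.133°, lat 34.2917°.
Cell spans 0.00833333° lon × 0.00416667° lat.
west -162.13333, east -162.12500.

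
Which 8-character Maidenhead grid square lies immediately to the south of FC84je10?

FC84jd19

Latitude extended square 0; −1 → -1, wraps to 9, carry into subsquare.
Latitude subsquare e = 4; −1 → 3 = d.
The longitude characters are unchanged.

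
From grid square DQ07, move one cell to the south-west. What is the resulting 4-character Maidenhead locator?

CQ96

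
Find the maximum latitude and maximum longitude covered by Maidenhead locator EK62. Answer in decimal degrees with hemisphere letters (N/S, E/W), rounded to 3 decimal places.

13.000° N, 86.000° W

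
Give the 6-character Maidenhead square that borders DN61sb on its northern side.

DN61sc

Latitude subsquare b = 1; +1 → 2 = c.
The longitude characters are unchanged.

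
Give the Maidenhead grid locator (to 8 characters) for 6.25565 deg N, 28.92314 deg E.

KJ46lg01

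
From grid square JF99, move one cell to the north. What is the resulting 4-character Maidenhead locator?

JG90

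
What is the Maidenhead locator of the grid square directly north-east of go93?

Longitude square 9; +1 → 10, wraps to 0, carry into field.
Longitude field G = 6; +1 → 7 = H.
Latitude square 3; +1 → 4.

HO04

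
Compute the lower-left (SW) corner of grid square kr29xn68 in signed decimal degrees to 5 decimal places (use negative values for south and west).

Field K=10, R=17: +10·20° lon, +17·10° lat → SW at lon 20°, lat 80°.
Square 2, 9: +2·2° lon, +9·1° lat → SW at lon 24°, lat 89°.
Subsquare x=23, n=13: +23·0.0833333° lon, +13·0.0416667° lat → SW at lon 25.9167°, lat 89.5417°.
Extended square 6, 8: +6·0.00833333° lon, +8·0.00416667° lat → SW at lon 25.9667°, lat 89.575°.
latitude 89.57500, longitude 25.96667.

89.57500, 25.96667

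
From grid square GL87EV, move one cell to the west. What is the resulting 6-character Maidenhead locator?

Longitude subsquare e = 4; −1 → 3 = d.
The latitude characters are unchanged.

GL87dv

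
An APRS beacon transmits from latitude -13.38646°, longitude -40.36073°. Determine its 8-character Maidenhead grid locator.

Offset from 180°W / 90°S: lon 139.63927°, lat 76.61354°.
Field (20°×10°, letters A–R): 139.63927/20 → 6 → G, 76.61354/10 → 7 → H; chars GH.
Square (2°×1°, digits 0–9): 19.63927/2 → 9, 6.61354/1 → 6; chars 96.
Subsquare (5′×2.5′, letters a–x): 1.63927/0.0833333 → 19 → t, 0.61354/0.0416667 → 14 → o; chars to.
Extended square (30″×15″, digits 0–9): 0.05594/0.00833333 → 6, 0.03021/0.00416667 → 7; chars 67.

GH96to67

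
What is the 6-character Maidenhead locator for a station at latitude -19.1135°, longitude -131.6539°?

CH40ev

Shift to the Maidenhead origin (180°W, 90°S): lon 48.3461, lat 70.8865.
Field (20°×10°, letters A–R): 48.3461/20 → 2 → C, 70.8865/10 → 7 → H; chars CH.
Square (2°×1°, digits 0–9): 8.3461/2 → 4, 0.8865/1 → 0; chars 40.
Subsquare (5′×2.5′, letters a–x): 0.3461/0.0833333 → 4 → e, 0.8865/0.0416667 → 21 → v; chars ev.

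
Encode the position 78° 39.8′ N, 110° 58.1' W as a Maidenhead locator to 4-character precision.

Offset from 180°W / 90°S: lon 69.03°, lat 168.66°.
Field: lon ⌊69.03/20⌋ = 3 → D; lat ⌊168.66/10⌋ = 16 → Q.
Square: lon ⌊9.03/2⌋ = 4; lat ⌊8.66/1⌋ = 8.

DQ48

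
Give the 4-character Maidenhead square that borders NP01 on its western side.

MP91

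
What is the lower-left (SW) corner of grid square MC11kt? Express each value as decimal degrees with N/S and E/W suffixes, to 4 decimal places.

68.2083° S, 62.8333° E

Field M=12, C=2: +12·20° lon, +2·10° lat → SW at lon 60°, lat -70°.
Square 1, 1: +1·2° lon, +1·1° lat → SW at lon 62°, lat -69°.
Subsquare k=10, t=19: +10·0.0833333° lon, +19·0.0416667° lat → SW at lon 62.8333°, lat -68.2083°.
latitude 68.2083° S, longitude 62.8333° E.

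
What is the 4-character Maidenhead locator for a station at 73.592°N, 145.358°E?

Shift to the Maidenhead origin (180°W, 90°S): lon 325.36, lat 163.59.
Field: lon ⌊325.36/20⌋ = 16 → Q; lat ⌊163.59/10⌋ = 16 → Q.
Square: lon ⌊5.36/2⌋ = 2; lat ⌊3.59/1⌋ = 3.

QQ23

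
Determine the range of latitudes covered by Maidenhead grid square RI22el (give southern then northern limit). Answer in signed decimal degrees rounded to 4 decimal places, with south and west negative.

Field R=17, I=8: +17·20° lon, +8·10° lat → SW at lon 160°, lat -10°.
Square 2, 2: +2·2° lon, +2·1° lat → SW at lon 164°, lat -8°.
Subsquare e=4, l=11: +4·0.0833333° lon, +11·0.0416667° lat → SW at lon 164.333°, lat -7.54167°.
Cell spans 0.0833333° lon × 0.0416667° lat.
south -7.5417, north -7.5000.

-7.5417, -7.5000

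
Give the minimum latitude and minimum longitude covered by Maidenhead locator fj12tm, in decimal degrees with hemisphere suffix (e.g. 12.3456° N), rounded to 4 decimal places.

2.5000° N, 76.4167° W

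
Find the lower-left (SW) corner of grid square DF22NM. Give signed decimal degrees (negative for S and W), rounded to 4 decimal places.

-37.5000, -114.9167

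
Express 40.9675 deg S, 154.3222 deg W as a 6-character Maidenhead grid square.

BE29ua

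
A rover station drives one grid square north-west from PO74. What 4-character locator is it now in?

PO65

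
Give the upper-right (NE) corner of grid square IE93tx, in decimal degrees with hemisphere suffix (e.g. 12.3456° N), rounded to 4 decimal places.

Field I=8, E=4: +8·20° lon, +4·10° lat → SW at lon -20°, lat -50°.
Square 9, 3: +9·2° lon, +3·1° lat → SW at lon -2°, lat -47°.
Subsquare t=19, x=23: +19·0.0833333° lon, +23·0.0416667° lat → SW at lon -0.416667°, lat -46.0417°.
Cell spans 0.0833333° lon × 0.0416667° lat. NE corner is SW corner plus one full cell.
latitude 46.0000° S, longitude 0.3333° W.

46.0000° S, 0.3333° W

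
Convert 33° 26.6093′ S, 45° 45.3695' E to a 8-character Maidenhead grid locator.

LF26vn03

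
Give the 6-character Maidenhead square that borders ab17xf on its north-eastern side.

Longitude subsquare x = 23; +1 → 24, wraps to 0 = a, carry into square.
Longitude square 1; +1 → 2.
Latitude subsquare f = 5; +1 → 6 = g.

AB27ag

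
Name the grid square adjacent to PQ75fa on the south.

PQ74fx

Latitude subsquare a = 0; −1 → -1, wraps to 23 = x, carry into square.
Latitude square 5; −1 → 4.
The longitude characters are unchanged.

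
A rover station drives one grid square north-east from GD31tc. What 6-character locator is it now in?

GD31ud

Longitude subsquare t = 19; +1 → 20 = u.
Latitude subsquare c = 2; +1 → 3 = d.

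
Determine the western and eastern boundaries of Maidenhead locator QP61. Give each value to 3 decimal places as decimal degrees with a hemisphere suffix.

Field Q=16, P=15: +16·20° lon, +15·10° lat → SW at lon 140°, lat 60°.
Square 6, 1: +6·2° lon, +1·1° lat → SW at lon 152°, lat 61°.
Cell spans 2° lon × 1° lat.
west 152.000° E, east 154.000° E.

152.000° E, 154.000° E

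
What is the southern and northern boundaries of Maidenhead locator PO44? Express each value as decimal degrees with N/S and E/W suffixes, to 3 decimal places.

Field P=15, O=14: +15·20° lon, +14·10° lat → SW at lon 120°, lat 50°.
Square 4, 4: +4·2° lon, +4·1° lat → SW at lon 128°, lat 54°.
Cell spans 2° lon × 1° lat.
south 54.000° N, north 55.000° N.

54.000° N, 55.000° N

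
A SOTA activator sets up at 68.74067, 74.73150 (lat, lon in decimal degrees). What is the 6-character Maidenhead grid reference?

MP78ir

Shift to the Maidenhead origin (180°W, 90°S): lon 254.7315, lat 158.7407.
Field: 254.7315/20 → 12 → M, 158.7407/10 → 15 → P; chars MP.
Square: 14.7315/2 → 7, 8.7407/1 → 8; chars 78.
Subsquare: 0.7315/0.0833333 → 8 → i, 0.7407/0.0416667 → 17 → r; chars ir.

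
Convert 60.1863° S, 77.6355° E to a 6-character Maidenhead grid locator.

MC89tt

Add 180° to longitude and 90° to latitude: 257.6355, 29.8137.
Field (20°×10°, letters A–R): lon ⌊257.6355/20⌋ = 12 → M; lat ⌊29.8137/10⌋ = 2 → C.
Square (2°×1°, digits 0–9): lon ⌊17.6355/2⌋ = 8; lat ⌊9.8137/1⌋ = 9.
Subsquare (5′×2.5′, letters a–x): lon ⌊1.6355/0.0833333⌋ = 19 → t; lat ⌊0.8137/0.0416667⌋ = 19 → t.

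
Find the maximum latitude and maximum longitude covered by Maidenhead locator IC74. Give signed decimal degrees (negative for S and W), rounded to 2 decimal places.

-65.00, -4.00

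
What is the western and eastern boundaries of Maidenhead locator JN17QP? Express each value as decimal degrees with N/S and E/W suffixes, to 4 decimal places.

3.3333° E, 3.4167° E

Field J=9, N=13: +9·20° lon, +13·10° lat → SW at lon 0°, lat 40°.
Square 1, 7: +1·2° lon, +7·1° lat → SW at lon 2°, lat 47°.
Subsquare q=16, p=15: +16·0.0833333° lon, +15·0.0416667° lat → SW at lon 3.33333°, lat 47.625°.
Cell spans 0.0833333° lon × 0.0416667° lat.
west 3.3333° E, east 3.4167° E.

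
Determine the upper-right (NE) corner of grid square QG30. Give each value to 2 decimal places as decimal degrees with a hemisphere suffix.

Field Q=16, G=6: +16·20° lon, +6·10° lat → SW at lon 140°, lat -30°.
Square 3, 0: +3·2° lon, +0·1° lat → SW at lon 146°, lat -30°.
Cell spans 2° lon × 1° lat. NE corner is SW corner plus one full cell.
latitude 29.00° S, longitude 148.00° E.

29.00° S, 148.00° E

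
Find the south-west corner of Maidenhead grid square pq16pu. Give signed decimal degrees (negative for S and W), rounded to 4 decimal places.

Field P=15, Q=16: +15·20° lon, +16·10° lat → SW at lon 120°, lat 70°.
Square 1, 6: +1·2° lon, +6·1° lat → SW at lon 122°, lat 76°.
Subsquare p=15, u=20: +15·0.0833333° lon, +20·0.0416667° lat → SW at lon 123.25°, lat 76.8333°.
latitude 76.8333, longitude 123.2500.

76.8333, 123.2500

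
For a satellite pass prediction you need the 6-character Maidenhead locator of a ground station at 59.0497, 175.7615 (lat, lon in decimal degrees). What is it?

Shift to the Maidenhead origin (180°W, 90°S): lon 355.7615, lat 149.0497.
Field (20°×10°, letters A–R): 355.7615/20 → 17 → R, 149.0497/10 → 14 → O; chars RO.
Square (2°×1°, digits 0–9): 15.7615/2 → 7, 9.0497/1 → 9; chars 79.
Subsquare (5′×2.5′, letters a–x): 1.7615/0.0833333 → 21 → v, 0.0497/0.0416667 → 1 → b; chars vb.

RO79vb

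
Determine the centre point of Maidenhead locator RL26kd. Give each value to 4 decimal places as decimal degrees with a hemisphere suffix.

Field R=17, L=11: +17·20° lon, +11·10° lat → SW at lon 160°, lat 20°.
Square 2, 6: +2·2° lon, +6·1° lat → SW at lon 164°, lat 26°.
Subsquare k=10, d=3: +10·0.0833333° lon, +3·0.0416667° lat → SW at lon 164.833°, lat 26.125°.
Cell spans 0.0833333° lon × 0.0416667° lat. Centre is SW corner plus half of each.
latitude 26.1458° N, longitude 164.8750° E.

26.1458° N, 164.8750° E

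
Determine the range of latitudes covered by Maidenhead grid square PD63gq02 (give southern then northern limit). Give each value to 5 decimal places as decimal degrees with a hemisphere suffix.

Field P=15, D=3: +15·20° lon, +3·10° lat → SW at lon 120°, lat -60°.
Square 6, 3: +6·2° lon, +3·1° lat → SW at lon 132°, lat -57°.
Subsquare g=6, q=16: +6·0.0833333° lon, +16·0.0416667° lat → SW at lon 132.5°, lat -56.3333°.
Extended square 0, 2: +0·0.00833333° lon, +2·0.00416667° lat → SW at lon 132.5°, lat -56.325°.
Cell spans 0.00833333° lon × 0.00416667° lat.
south 56.32500° S, north 56.32083° S.

56.32500° S, 56.32083° S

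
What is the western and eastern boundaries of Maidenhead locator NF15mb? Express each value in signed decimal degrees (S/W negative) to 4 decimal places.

83.0000, 83.0833

Field N=13, F=5: +13·20° lon, +5·10° lat → SW at lon 80°, lat -40°.
Square 1, 5: +1·2° lon, +5·1° lat → SW at lon 82°, lat -35°.
Subsquare m=12, b=1: +12·0.0833333° lon, +1·0.0416667° lat → SW at lon 83°, lat -34.9583°.
Cell spans 0.0833333° lon × 0.0416667° lat.
west 83.0000, east 83.0833.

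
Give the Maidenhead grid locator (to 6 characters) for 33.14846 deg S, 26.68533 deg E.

KF36iu

Offset from 180°W / 90°S: lon 206.6853°, lat 56.8515°.
Field: lon ⌊206.6853/20⌋ = 10 → K; lat ⌊56.8515/10⌋ = 5 → F.
Square: lon ⌊6.6853/2⌋ = 3; lat ⌊6.8515/1⌋ = 6.
Subsquare: lon ⌊0.6853/0.0833333⌋ = 8 → i; lat ⌊0.8515/0.0416667⌋ = 20 → u.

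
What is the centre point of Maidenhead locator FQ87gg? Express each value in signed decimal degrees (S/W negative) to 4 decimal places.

77.2708, -63.4583

Field F=5, Q=16: +5·20° lon, +16·10° lat → SW at lon -80°, lat 70°.
Square 8, 7: +8·2° lon, +7·1° lat → SW at lon -64°, lat 77°.
Subsquare g=6, g=6: +6·0.0833333° lon, +6·0.0416667° lat → SW at lon -63.5°, lat 77.25°.
Cell spans 0.0833333° lon × 0.0416667° lat. Centre is SW corner plus half of each.
latitude 77.2708, longitude -63.4583.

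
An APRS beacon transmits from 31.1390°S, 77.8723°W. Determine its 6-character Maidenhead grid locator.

FF18bu

Offset from 180°W / 90°S: lon 102.1277°, lat 58.8610°.
Field: 102.1277/20 → 5 → F, 58.8610/10 → 5 → F; chars FF.
Square: 2.1277/2 → 1, 8.8610/1 → 8; chars 18.
Subsquare: 0.1277/0.0833333 → 1 → b, 0.8610/0.0416667 → 20 → u; chars bu.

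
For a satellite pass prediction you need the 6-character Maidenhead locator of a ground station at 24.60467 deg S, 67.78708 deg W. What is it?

FG65cj

Add 180° to longitude and 90° to latitude: 112.2129, 65.3953.
Field (20°×10°, letters A–R): lon ⌊112.2129/20⌋ = 5 → F; lat ⌊65.3953/10⌋ = 6 → G.
Square (2°×1°, digits 0–9): lon ⌊12.2129/2⌋ = 6; lat ⌊5.3953/1⌋ = 5.
Subsquare (5′×2.5′, letters a–x): lon ⌊0.2129/0.0833333⌋ = 2 → c; lat ⌊0.3953/0.0416667⌋ = 9 → j.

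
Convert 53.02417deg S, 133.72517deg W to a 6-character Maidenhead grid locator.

Shift to the Maidenhead origin (180°W, 90°S): lon 46.2748, lat 36.9758.
Field (20°×10°, letters A–R): 46.2748/20 → 2 → C, 36.9758/10 → 3 → D; chars CD.
Square (2°×1°, digits 0–9): 6.2748/2 → 3, 6.9758/1 → 6; chars 36.
Subsquare (5′×2.5′, letters a–x): 0.2748/0.0833333 → 3 → d, 0.9758/0.0416667 → 23 → x; chars dx.

CD36dx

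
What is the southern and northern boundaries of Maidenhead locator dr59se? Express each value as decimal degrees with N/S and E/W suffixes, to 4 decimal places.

89.1667° N, 89.2083° N

Field D=3, R=17: +3·20° lon, +17·10° lat → SW at lon -120°, lat 80°.
Square 5, 9: +5·2° lon, +9·1° lat → SW at lon -110°, lat 89°.
Subsquare s=18, e=4: +18·0.0833333° lon, +4·0.0416667° lat → SW at lon -108.5°, lat 89.1667°.
Cell spans 0.0833333° lon × 0.0416667° lat.
south 89.1667° N, north 89.2083° N.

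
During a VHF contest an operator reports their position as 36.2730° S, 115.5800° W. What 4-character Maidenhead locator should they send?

DF23

Add 180° to longitude and 90° to latitude: 64.42, 53.73.
Field: 64.42/20 → 3 → D, 53.73/10 → 5 → F; chars DF.
Square: 4.42/2 → 2, 3.73/1 → 3; chars 23.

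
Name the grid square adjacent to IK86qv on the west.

IK86pv

Longitude subsquare q = 16; −1 → 15 = p.
The latitude characters are unchanged.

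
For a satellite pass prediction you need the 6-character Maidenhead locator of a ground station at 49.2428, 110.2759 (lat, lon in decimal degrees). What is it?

ON59df

Add 180° to longitude and 90° to latitude: 290.2759, 139.2428.
Field (20°×10°, letters A–R): 290.2759/20 → 14 → O, 139.2428/10 → 13 → N; chars ON.
Square (2°×1°, digits 0–9): 10.2759/2 → 5, 9.2428/1 → 9; chars 59.
Subsquare (5′×2.5′, letters a–x): 0.2759/0.0833333 → 3 → d, 0.2428/0.0416667 → 5 → f; chars df.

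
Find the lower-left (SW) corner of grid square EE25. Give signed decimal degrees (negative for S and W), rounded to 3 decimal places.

Field E=4, E=4: +4·20° lon, +4·10° lat → SW at lon -100°, lat -50°.
Square 2, 5: +2·2° lon, +5·1° lat → SW at lon -96°, lat -45°.
latitude -45.000, longitude -96.000.

-45.000, -96.000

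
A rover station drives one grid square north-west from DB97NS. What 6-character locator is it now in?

DB97mt

Longitude subsquare n = 13; −1 → 12 = m.
Latitude subsquare s = 18; +1 → 19 = t.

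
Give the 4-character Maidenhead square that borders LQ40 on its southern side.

Latitude square 0; −1 → -1, wraps to 9, carry into field.
Latitude field Q = 16; −1 → 15 = P.
The longitude characters are unchanged.

LP49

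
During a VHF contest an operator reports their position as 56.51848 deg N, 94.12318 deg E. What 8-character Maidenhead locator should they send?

NO76bm44

Shift to the Maidenhead origin (180°W, 90°S): lon 274.12318, lat 146.51848.
Field: 274.12318/20 → 13 → N, 146.51848/10 → 14 → O; chars NO.
Square: 14.12318/2 → 7, 6.51848/1 → 6; chars 76.
Subsquare: 0.12318/0.0833333 → 1 → b, 0.51848/0.0416667 → 12 → m; chars bm.
Extended square: 0.03985/0.00833333 → 4, 0.01848/0.00416667 → 4; chars 44.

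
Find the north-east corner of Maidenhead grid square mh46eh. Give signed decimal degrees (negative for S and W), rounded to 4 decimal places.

-13.6667, 68.4167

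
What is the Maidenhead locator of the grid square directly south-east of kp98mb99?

KP98nb08

Longitude extended square 9; +1 → 10, wraps to 0, carry into subsquare.
Longitude subsquare m = 12; +1 → 13 = n.
Latitude extended square 9; −1 → 8.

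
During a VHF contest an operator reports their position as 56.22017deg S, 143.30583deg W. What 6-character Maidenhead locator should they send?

BD83is

Offset from 180°W / 90°S: lon 36.6942°, lat 33.7798°.
Field (20°×10°, letters A–R): lon ⌊36.6942/20⌋ = 1 → B; lat ⌊33.7798/10⌋ = 3 → D.
Square (2°×1°, digits 0–9): lon ⌊16.6942/2⌋ = 8; lat ⌊3.7798/1⌋ = 3.
Subsquare (5′×2.5′, letters a–x): lon ⌊0.6942/0.0833333⌋ = 8 → i; lat ⌊0.7798/0.0416667⌋ = 18 → s.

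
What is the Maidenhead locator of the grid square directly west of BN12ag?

Longitude subsquare a = 0; −1 → -1, wraps to 23 = x, carry into square.
Longitude square 1; −1 → 0.
The latitude characters are unchanged.

BN02xg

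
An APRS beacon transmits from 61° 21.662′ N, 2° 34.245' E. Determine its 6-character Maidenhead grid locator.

JP11gi

Shift to the Maidenhead origin (180°W, 90°S): lon 182.5708, lat 151.3610.
Field: 182.5708/20 → 9 → J, 151.3610/10 → 15 → P; chars JP.
Square: 2.5708/2 → 1, 1.3610/1 → 1; chars 11.
Subsquare: 0.5708/0.0833333 → 6 → g, 0.3610/0.0416667 → 8 → i; chars gi.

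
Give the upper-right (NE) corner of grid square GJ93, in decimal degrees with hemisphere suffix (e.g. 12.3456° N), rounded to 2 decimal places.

4.00° N, 40.00° W

Field G=6, J=9: +6·20° lon, +9·10° lat → SW at lon -60°, lat 0°.
Square 9, 3: +9·2° lon, +3·1° lat → SW at lon -42°, lat 3°.
Cell spans 2° lon × 1° lat. NE corner is SW corner plus one full cell.
latitude 4.00° N, longitude 40.00° W.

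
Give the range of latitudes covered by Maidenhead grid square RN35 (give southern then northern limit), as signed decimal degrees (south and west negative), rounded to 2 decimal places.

45.00, 46.00

Field R=17, N=13: +17·20° lon, +13·10° lat → SW at lon 160°, lat 40°.
Square 3, 5: +3·2° lon, +5·1° lat → SW at lon 166°, lat 45°.
Cell spans 2° lon × 1° lat.
south 45.00, north 46.00.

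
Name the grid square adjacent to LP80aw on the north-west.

LP70xx

Longitude subsquare a = 0; −1 → -1, wraps to 23 = x, carry into square.
Longitude square 8; −1 → 7.
Latitude subsquare w = 22; +1 → 23 = x.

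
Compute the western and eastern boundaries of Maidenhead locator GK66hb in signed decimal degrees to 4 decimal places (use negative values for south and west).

Field G=6, K=10: +6·20° lon, +10·10° lat → SW at lon -60°, lat 10°.
Square 6, 6: +6·2° lon, +6·1° lat → SW at lon -48°, lat 16°.
Subsquare h=7, b=1: +7·0.0833333° lon, +1·0.0416667° lat → SW at lon -47.4167°, lat 16.0417°.
Cell spans 0.0833333° lon × 0.0416667° lat.
west -47.4167, east -47.3333.

-47.4167, -47.3333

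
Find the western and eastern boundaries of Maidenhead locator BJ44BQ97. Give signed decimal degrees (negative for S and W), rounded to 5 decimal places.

Field B=1, J=9: +1·20° lon, +9·10° lat → SW at lon -160°, lat 0°.
Square 4, 4: +4·2° lon, +4·1° lat → SW at lon -152°, lat 4°.
Subsquare b=1, q=16: +1·0.0833333° lon, +16·0.0416667° lat → SW at lon -151.917°, lat 4.66667°.
Extended square 9, 7: +9·0.00833333° lon, +7·0.00416667° lat → SW at lon -151.842°, lat 4.69583°.
Cell spans 0.00833333° lon × 0.00416667° lat.
west -151.84167, east -151.83333.

-151.84167, -151.83333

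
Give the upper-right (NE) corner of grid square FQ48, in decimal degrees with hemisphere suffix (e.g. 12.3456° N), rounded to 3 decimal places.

79.000° N, 70.000° W

Field F=5, Q=16: +5·20° lon, +16·10° lat → SW at lon -80°, lat 70°.
Square 4, 8: +4·2° lon, +8·1° lat → SW at lon -72°, lat 78°.
Cell spans 2° lon × 1° lat. NE corner is SW corner plus one full cell.
latitude 79.000° N, longitude 70.000° W.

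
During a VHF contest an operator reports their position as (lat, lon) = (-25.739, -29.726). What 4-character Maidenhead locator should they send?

HG54

Offset from 180°W / 90°S: lon 150.27°, lat 64.26°.
Field: lon ⌊150.27/20⌋ = 7 → H; lat ⌊64.26/10⌋ = 6 → G.
Square: lon ⌊10.27/2⌋ = 5; lat ⌊4.26/1⌋ = 4.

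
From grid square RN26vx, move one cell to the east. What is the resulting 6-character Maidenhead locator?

RN26wx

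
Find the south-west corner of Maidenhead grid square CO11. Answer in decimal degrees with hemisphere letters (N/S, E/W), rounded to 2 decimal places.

51.00° N, 138.00° W

Field C=2, O=14: +2·20° lon, +14·10° lat → SW at lon -140°, lat 50°.
Square 1, 1: +1·2° lon, +1·1° lat → SW at lon -138°, lat 51°.
latitude 51.00° N, longitude 138.00° W.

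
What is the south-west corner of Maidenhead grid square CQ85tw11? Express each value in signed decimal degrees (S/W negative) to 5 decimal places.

75.92083, -122.40833

Field C=2, Q=16: +2·20° lon, +16·10° lat → SW at lon -140°, lat 70°.
Square 8, 5: +8·2° lon, +5·1° lat → SW at lon -124°, lat 75°.
Subsquare t=19, w=22: +19·0.0833333° lon, +22·0.0416667° lat → SW at lon -122.417°, lat 75.9167°.
Extended square 1, 1: +1·0.00833333° lon, +1·0.00416667° lat → SW at lon -122.408°, lat 75.9208°.
latitude 75.92083, longitude -122.40833.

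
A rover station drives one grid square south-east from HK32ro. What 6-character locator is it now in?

Longitude subsquare r = 17; +1 → 18 = s.
Latitude subsquare o = 14; −1 → 13 = n.

HK32sn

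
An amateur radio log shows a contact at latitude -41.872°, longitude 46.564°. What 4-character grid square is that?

LE38

Add 180° to longitude and 90° to latitude: 226.56, 48.13.
Field: lon ⌊226.56/20⌋ = 11 → L; lat ⌊48.13/10⌋ = 4 → E.
Square: lon ⌊6.56/2⌋ = 3; lat ⌊8.13/1⌋ = 8.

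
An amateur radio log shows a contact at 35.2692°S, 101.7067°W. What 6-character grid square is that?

DF94dr

Add 180° to longitude and 90° to latitude: 78.2933, 54.7308.
Field: 78.2933/20 → 3 → D, 54.7308/10 → 5 → F; chars DF.
Square: 18.2933/2 → 9, 4.7308/1 → 4; chars 94.
Subsquare: 0.2933/0.0833333 → 3 → d, 0.7308/0.0416667 → 17 → r; chars dr.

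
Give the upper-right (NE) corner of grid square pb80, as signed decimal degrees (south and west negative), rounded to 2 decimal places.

-79.00, 138.00

Field P=15, B=1: +15·20° lon, +1·10° lat → SW at lon 120°, lat -80°.
Square 8, 0: +8·2° lon, +0·1° lat → SW at lon 136°, lat -80°.
Cell spans 2° lon × 1° lat. NE corner is SW corner plus one full cell.
latitude -79.00, longitude 138.00.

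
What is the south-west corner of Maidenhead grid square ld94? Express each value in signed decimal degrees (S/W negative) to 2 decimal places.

Field L=11, D=3: +11·20° lon, +3·10° lat → SW at lon 40°, lat -60°.
Square 9, 4: +9·2° lon, +4·1° lat → SW at lon 58°, lat -56°.
latitude -56.00, longitude 58.00.

-56.00, 58.00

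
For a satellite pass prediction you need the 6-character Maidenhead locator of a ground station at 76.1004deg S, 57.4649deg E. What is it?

LB83rv

Offset from 180°W / 90°S: lon 237.4649°, lat 13.8996°.
Field: 237.4649/20 → 11 → L, 13.8996/10 → 1 → B; chars LB.
Square: 17.4649/2 → 8, 3.8996/1 → 3; chars 83.
Subsquare: 1.4649/0.0833333 → 17 → r, 0.8996/0.0416667 → 21 → v; chars rv.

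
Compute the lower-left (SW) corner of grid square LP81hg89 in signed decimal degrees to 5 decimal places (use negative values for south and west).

Field L=11, P=15: +11·20° lon, +15·10° lat → SW at lon 40°, lat 60°.
Square 8, 1: +8·2° lon, +1·1° lat → SW at lon 56°, lat 61°.
Subsquare h=7, g=6: +7·0.0833333° lon, +6·0.0416667° lat → SW at lon 56.5833°, lat 61.25°.
Extended square 8, 9: +8·0.00833333° lon, +9·0.00416667° lat → SW at lon 56.65°, lat 61.2875°.
latitude 61.28750, longitude 56.65000.

61.28750, 56.65000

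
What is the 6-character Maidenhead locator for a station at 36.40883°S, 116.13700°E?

OF83bo

Offset from 180°W / 90°S: lon 296.1370°, lat 53.5912°.
Field: lon ⌊296.1370/20⌋ = 14 → O; lat ⌊53.5912/10⌋ = 5 → F.
Square: lon ⌊16.1370/2⌋ = 8; lat ⌊3.5912/1⌋ = 3.
Subsquare: lon ⌊0.1370/0.0833333⌋ = 1 → b; lat ⌊0.5912/0.0416667⌋ = 14 → o.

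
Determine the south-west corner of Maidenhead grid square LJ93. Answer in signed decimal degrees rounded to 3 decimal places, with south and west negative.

3.000, 58.000

Field L=11, J=9: +11·20° lon, +9·10° lat → SW at lon 40°, lat 0°.
Square 9, 3: +9·2° lon, +3·1° lat → SW at lon 58°, lat 3°.
latitude 3.000, longitude 58.000.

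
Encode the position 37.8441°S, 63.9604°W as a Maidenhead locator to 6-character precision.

FF82ad

Add 180° to longitude and 90° to latitude: 116.0396, 52.1559.
Field (20°×10°, letters A–R): 116.0396/20 → 5 → F, 52.1559/10 → 5 → F; chars FF.
Square (2°×1°, digits 0–9): 16.0396/2 → 8, 2.1559/1 → 2; chars 82.
Subsquare (5′×2.5′, letters a–x): 0.0396/0.0833333 → 0 → a, 0.1559/0.0416667 → 3 → d; chars ad.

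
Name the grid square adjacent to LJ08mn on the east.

LJ08nn

Longitude subsquare m = 12; +1 → 13 = n.
The latitude characters are unchanged.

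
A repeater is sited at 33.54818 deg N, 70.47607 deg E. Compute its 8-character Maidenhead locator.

MM53fn71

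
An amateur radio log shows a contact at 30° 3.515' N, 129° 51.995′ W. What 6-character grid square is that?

Add 180° to longitude and 90° to latitude: 50.1334, 120.0586.
Field: 50.1334/20 → 2 → C, 120.0586/10 → 12 → M; chars CM.
Square: 10.1334/2 → 5, 0.0586/1 → 0; chars 50.
Subsquare: 0.1334/0.0833333 → 1 → b, 0.0586/0.0416667 → 1 → b; chars bb.

CM50bb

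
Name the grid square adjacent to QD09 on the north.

Latitude square 9; +1 → 10, wraps to 0, carry into field.
Latitude field D = 3; +1 → 4 = E.
The longitude characters are unchanged.

QE00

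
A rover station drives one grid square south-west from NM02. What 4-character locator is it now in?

MM91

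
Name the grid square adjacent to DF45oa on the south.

DF44ox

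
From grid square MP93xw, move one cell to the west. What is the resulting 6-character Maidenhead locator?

MP93ww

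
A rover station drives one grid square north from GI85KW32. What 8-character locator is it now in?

GI85kw33

Latitude extended square 2; +1 → 3.
The longitude characters are unchanged.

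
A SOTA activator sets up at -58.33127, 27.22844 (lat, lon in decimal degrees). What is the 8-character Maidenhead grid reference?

KD31oq70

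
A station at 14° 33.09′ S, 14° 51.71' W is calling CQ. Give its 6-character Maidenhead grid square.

IH25nk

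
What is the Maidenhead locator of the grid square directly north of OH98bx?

OH99ba

Latitude subsquare x = 23; +1 → 24, wraps to 0 = a, carry into square.
Latitude square 8; +1 → 9.
The longitude characters are unchanged.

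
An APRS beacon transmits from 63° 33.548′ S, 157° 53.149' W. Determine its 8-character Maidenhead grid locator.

BC16bk35

Shift to the Maidenhead origin (180°W, 90°S): lon 22.11418, lat 26.44087.
Field (20°×10°, letters A–R): 22.11418/20 → 1 → B, 26.44087/10 → 2 → C; chars BC.
Square (2°×1°, digits 0–9): 2.11418/2 → 1, 6.44087/1 → 6; chars 16.
Subsquare (5′×2.5′, letters a–x): 0.11418/0.0833333 → 1 → b, 0.44087/0.0416667 → 10 → k; chars bk.
Extended square (30″×15″, digits 0–9): 0.03085/0.00833333 → 3, 0.02420/0.00416667 → 5; chars 35.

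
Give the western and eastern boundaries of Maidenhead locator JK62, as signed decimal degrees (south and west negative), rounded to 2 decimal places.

Field J=9, K=10: +9·20° lon, +10·10° lat → SW at lon 0°, lat 10°.
Square 6, 2: +6·2° lon, +2·1° lat → SW at lon 12°, lat 12°.
Cell spans 2° lon × 1° lat.
west 12.00, east 14.00.

12.00, 14.00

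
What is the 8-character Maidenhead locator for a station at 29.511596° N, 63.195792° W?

FL89jm62

Offset from 180°W / 90°S: lon 116.80421°, lat 119.51160°.
Field: 116.80421/20 → 5 → F, 119.51160/10 → 11 → L; chars FL.
Square: 16.80421/2 → 8, 9.51160/1 → 9; chars 89.
Subsquare: 0.80421/0.0833333 → 9 → j, 0.51160/0.0416667 → 12 → m; chars jm.
Extended square: 0.05421/0.00833333 → 6, 0.01160/0.00416667 → 2; chars 62.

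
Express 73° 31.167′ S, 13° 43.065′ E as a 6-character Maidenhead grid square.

JB66ul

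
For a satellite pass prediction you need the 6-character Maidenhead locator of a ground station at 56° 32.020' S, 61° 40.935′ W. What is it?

FD93dl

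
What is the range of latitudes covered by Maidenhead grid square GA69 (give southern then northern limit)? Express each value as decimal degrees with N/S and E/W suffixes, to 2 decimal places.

81.00° S, 80.00° S

Field G=6, A=0: +6·20° lon, +0·10° lat → SW at lon -60°, lat -90°.
Square 6, 9: +6·2° lon, +9·1° lat → SW at lon -48°, lat -81°.
Cell spans 2° lon × 1° lat.
south 81.00° S, north 80.00° S.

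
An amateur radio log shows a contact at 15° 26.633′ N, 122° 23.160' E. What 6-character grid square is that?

Add 180° to longitude and 90° to latitude: 302.3860, 105.4439.
Field: lon ⌊302.3860/20⌋ = 15 → P; lat ⌊105.4439/10⌋ = 10 → K.
Square: lon ⌊2.3860/2⌋ = 1; lat ⌊5.4439/1⌋ = 5.
Subsquare: lon ⌊0.3860/0.0833333⌋ = 4 → e; lat ⌊0.4439/0.0416667⌋ = 10 → k.

PK15ek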